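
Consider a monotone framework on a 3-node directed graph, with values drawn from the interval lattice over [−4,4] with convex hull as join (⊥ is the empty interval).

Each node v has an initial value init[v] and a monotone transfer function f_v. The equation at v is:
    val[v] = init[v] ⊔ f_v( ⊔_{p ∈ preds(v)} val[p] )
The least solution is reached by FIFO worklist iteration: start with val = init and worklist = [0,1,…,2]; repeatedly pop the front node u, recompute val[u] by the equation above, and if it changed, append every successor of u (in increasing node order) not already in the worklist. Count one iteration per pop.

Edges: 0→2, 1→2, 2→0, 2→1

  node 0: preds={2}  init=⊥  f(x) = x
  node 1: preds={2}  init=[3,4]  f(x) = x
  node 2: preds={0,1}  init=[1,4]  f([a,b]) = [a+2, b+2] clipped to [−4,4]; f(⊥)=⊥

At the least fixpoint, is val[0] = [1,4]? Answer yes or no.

Worklist (3 pops):
  #1 pop 0: in=[1,4] → [1,4] (was ⊥); enqueue []
  #2 pop 1: in=[1,4] → [1,4] (was [3,4]); enqueue []
  #3 pop 2: in=[1,4] → [1,4] (no change)

Fixpoint:
  val[0] = [1,4]
  val[1] = [1,4]
  val[2] = [1,4]

yes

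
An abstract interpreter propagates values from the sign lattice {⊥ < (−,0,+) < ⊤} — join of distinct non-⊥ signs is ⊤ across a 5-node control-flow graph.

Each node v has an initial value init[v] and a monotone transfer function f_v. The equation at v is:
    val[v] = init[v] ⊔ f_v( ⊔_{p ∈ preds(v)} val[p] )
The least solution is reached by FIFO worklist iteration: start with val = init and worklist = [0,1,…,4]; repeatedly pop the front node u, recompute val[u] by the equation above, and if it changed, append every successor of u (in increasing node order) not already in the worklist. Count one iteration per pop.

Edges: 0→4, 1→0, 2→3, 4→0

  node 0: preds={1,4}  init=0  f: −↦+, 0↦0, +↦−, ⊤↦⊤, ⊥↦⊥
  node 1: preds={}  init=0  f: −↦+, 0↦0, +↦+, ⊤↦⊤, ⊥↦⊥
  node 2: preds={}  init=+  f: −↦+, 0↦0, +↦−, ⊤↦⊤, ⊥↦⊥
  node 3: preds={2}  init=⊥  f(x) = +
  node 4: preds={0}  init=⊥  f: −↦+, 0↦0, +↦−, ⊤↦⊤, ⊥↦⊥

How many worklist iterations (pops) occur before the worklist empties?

Iteration log — 6 steps:
  step 1. node 0  ⊔preds=0  new=0  stable
  step 2. node 1  ⊔preds=⊥  new=0  stable
  step 3. node 2  ⊔preds=⊥  new=+  stable
  step 4. node 3  ⊔preds=+  new=+  old=⊥  +wl: 
  step 5. node 4  ⊔preds=0  new=0  old=⊥  +wl: 0
  step 6. node 0  ⊔preds=0  new=0  stable

Least fixpoint reached:
  node 0: 0
  node 1: 0
  node 2: +
  node 3: +
  node 4: 0

6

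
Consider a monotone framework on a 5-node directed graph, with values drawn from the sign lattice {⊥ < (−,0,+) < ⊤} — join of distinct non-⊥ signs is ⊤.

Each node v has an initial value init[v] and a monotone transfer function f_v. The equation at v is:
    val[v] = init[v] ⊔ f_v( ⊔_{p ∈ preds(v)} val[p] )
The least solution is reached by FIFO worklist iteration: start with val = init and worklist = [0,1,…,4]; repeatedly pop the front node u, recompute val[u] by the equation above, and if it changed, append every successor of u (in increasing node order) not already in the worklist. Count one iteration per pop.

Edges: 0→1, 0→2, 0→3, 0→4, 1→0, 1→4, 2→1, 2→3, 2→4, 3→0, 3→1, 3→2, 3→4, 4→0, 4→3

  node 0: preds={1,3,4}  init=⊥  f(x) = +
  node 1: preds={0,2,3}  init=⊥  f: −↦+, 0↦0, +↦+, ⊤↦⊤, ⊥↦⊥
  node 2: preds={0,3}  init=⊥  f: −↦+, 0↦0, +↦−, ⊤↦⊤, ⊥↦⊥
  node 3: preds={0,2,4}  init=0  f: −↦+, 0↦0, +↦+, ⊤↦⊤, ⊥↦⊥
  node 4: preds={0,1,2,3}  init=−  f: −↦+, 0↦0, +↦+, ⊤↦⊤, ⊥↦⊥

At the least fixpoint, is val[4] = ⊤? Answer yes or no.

Worklist (9 pops):
  #1 pop 0: in=⊤ → + (was ⊥); enqueue []
  #2 pop 1: in=⊤ → ⊤ (was ⊥); enqueue [0]
  #3 pop 2: in=⊤ → ⊤ (was ⊥); enqueue [1]
  #4 pop 3: in=⊤ → ⊤ (was 0); enqueue [2]
  #5 pop 4: in=⊤ → ⊤ (was −); enqueue [3]
  #6 pop 0: in=⊤ → + (no change)
  #7 pop 1: in=⊤ → ⊤ (no change)
  #8 pop 2: in=⊤ → ⊤ (no change)
  #9 pop 3: in=⊤ → ⊤ (no change)

Fixpoint:
  val[0] = +
  val[1] = ⊤
  val[2] = ⊤
  val[3] = ⊤
  val[4] = ⊤

yes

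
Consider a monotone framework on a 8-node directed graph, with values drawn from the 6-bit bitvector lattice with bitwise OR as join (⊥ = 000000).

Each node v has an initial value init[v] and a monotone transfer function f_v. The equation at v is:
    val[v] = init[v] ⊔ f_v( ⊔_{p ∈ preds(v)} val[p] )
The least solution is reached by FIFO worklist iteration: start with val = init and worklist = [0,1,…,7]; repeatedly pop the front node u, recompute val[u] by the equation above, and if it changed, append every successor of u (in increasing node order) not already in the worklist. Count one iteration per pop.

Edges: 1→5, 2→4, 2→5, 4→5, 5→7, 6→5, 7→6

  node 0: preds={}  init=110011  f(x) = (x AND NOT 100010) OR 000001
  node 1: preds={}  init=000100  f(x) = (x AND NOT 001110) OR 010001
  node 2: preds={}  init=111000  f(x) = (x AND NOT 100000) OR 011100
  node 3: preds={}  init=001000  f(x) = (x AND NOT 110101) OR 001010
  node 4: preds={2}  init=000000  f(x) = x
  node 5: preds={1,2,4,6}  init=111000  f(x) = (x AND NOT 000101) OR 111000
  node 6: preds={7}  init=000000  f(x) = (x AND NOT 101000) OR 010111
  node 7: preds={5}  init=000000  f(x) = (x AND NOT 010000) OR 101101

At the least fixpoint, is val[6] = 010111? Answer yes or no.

Worklist (12 pops):
  #1 pop 0: in=000000 → 110011 (no change)
  #2 pop 1: in=000000 → 010101 (was 000100); enqueue []
  #3 pop 2: in=000000 → 111100 (was 111000); enqueue []
  #4 pop 3: in=000000 → 001010 (was 001000); enqueue []
  #5 pop 4: in=111100 → 111100 (was 000000); enqueue []
  #6 pop 5: in=111101 → 111000 (no change)
  #7 pop 6: in=000000 → 010111 (was 000000); enqueue [5]
  #8 pop 7: in=111000 → 101101 (was 000000); enqueue [6]
  #9 pop 5: in=111111 → 111010 (was 111000); enqueue [7]
  #10 pop 6: in=101101 → 010111 (no change)
  #11 pop 7: in=111010 → 101111 (was 101101); enqueue [6]
  #12 pop 6: in=101111 → 010111 (no change)

Fixpoint:
  val[0] = 110011
  val[1] = 010101
  val[2] = 111100
  val[3] = 001010
  val[4] = 111100
  val[5] = 111010
  val[6] = 010111
  val[7] = 101111

yes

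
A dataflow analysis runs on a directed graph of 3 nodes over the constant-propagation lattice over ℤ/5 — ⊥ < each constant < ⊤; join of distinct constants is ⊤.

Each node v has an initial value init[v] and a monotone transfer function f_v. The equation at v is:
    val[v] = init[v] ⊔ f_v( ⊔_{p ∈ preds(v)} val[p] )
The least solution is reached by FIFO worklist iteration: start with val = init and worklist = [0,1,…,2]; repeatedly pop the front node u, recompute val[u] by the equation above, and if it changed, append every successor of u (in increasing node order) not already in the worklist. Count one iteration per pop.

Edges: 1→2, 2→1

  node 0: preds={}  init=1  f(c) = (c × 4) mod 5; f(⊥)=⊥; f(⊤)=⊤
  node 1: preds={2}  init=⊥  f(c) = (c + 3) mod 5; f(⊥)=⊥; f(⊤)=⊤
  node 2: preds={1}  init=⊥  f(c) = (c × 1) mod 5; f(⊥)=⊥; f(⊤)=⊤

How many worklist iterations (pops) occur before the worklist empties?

3

Iteration log — 3 steps:
  step 1. node 0  ⊔preds=⊥  new=1  stable
  step 2. node 1  ⊔preds=⊥  new=⊥  stable
  step 3. node 2  ⊔preds=⊥  new=⊥  stable

Least fixpoint reached:
  node 0: 1
  node 1: ⊥
  node 2: ⊥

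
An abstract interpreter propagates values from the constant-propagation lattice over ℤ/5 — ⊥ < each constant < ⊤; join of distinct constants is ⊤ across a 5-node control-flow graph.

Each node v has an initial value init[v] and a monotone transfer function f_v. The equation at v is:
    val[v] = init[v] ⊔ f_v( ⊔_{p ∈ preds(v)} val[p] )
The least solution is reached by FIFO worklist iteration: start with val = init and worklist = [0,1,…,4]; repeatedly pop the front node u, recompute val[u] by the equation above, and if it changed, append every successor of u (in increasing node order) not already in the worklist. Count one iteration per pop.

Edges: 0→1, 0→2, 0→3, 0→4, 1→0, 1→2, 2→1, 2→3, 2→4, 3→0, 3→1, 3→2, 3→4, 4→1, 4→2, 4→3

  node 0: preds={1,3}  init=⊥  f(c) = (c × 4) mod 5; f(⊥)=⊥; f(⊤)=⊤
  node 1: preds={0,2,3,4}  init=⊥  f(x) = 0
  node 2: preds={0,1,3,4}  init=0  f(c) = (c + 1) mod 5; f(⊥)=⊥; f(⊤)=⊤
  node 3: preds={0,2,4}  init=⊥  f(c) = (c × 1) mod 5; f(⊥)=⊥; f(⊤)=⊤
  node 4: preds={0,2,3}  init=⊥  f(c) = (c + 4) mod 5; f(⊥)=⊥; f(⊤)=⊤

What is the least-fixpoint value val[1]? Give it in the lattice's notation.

0

Worklist (10 pops):
  #1 pop 0: in=⊥ → ⊥ (no change)
  #2 pop 1: in=0 → 0 (was ⊥); enqueue [0]
  #3 pop 2: in=0 → ⊤ (was 0); enqueue [1]
  #4 pop 3: in=⊤ → ⊤ (was ⊥); enqueue [2]
  #5 pop 4: in=⊤ → ⊤ (was ⊥); enqueue [3]
  #6 pop 0: in=⊤ → ⊤ (was ⊥); enqueue [4]
  #7 pop 1: in=⊤ → 0 (no change)
  #8 pop 2: in=⊤ → ⊤ (no change)
  #9 pop 3: in=⊤ → ⊤ (no change)
  #10 pop 4: in=⊤ → ⊤ (no change)

Fixpoint:
  val[0] = ⊤
  val[1] = 0
  val[2] = ⊤
  val[3] = ⊤
  val[4] = ⊤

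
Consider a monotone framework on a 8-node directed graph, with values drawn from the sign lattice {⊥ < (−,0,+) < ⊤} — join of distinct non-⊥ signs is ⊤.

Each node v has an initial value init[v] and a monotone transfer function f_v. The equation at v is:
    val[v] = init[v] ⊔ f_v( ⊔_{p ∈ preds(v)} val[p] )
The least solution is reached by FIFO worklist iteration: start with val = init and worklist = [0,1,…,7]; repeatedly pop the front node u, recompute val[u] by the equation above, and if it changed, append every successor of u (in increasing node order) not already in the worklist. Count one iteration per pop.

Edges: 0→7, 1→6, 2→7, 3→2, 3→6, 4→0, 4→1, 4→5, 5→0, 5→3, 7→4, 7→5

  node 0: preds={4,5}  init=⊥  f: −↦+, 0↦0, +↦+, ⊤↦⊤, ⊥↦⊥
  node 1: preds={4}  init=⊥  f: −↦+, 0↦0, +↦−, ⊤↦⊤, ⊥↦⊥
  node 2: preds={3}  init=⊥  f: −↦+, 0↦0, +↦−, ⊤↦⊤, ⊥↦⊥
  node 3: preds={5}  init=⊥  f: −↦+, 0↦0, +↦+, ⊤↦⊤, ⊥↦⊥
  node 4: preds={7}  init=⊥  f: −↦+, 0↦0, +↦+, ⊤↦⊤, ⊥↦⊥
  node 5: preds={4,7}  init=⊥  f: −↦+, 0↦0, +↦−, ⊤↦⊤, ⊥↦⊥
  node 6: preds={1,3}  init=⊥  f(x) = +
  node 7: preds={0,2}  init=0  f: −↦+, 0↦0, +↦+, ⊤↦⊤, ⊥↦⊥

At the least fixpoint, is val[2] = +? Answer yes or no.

no

Trace (15 dequeues):
  [1] u=0 | in ⊥ | out ⊥ | ==
  [2] u=1 | in ⊥ | out ⊥ | ==
  [3] u=2 | in ⊥ | out ⊥ | ==
  [4] u=3 | in ⊥ | out ⊥ | ==
  [5] u=4 | in 0 | out 0 | prev ⊥ | push {0,1}
  [6] u=5 | in 0 | out 0 | prev ⊥ | push {3}
  [7] u=6 | in ⊥ | out + | prev ⊥ | push {}
  [8] u=7 | in ⊥ | out 0 | ==
  [9] u=0 | in 0 | out 0 | prev ⊥ | push {7}
  [10] u=1 | in 0 | out 0 | prev ⊥ | push {6}
  [11] u=3 | in 0 | out 0 | prev ⊥ | push {2}
  [12] u=7 | in 0 | out 0 | ==
  [13] u=6 | in 0 | out + | ==
  [14] u=2 | in 0 | out 0 | prev ⊥ | push {7}
  [15] u=7 | in 0 | out 0 | ==

Converged values:
  [0] 0
  [1] 0
  [2] 0
  [3] 0
  [4] 0
  [5] 0
  [6] +
  [7] 0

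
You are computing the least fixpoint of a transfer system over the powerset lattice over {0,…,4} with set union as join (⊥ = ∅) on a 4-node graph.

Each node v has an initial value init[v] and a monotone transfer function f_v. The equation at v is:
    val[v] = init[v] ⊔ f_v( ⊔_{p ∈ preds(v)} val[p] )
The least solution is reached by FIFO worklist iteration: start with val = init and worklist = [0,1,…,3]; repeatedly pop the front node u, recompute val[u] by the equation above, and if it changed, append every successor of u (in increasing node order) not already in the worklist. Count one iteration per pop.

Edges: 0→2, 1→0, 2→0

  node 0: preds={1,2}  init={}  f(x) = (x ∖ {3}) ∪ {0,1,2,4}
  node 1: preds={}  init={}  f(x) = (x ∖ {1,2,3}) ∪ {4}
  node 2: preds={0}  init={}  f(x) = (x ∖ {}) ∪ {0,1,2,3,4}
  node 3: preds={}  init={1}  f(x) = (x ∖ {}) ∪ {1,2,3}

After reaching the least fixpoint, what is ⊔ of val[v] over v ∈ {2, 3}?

Iteration log — 5 steps:
  step 1. node 0  ⊔preds={}  new={0,1,2,4}  old={}  +wl: 
  step 2. node 1  ⊔preds={}  new={4}  old={}  +wl: 0
  step 3. node 2  ⊔preds={0,1,2,4}  new={0,1,2,3,4}  old={}  +wl: 
  step 4. node 3  ⊔preds={}  new={1,2,3}  old={1}  +wl: 
  step 5. node 0  ⊔preds={0,1,2,3,4}  new={0,1,2,4}  stable

Least fixpoint reached:
  node 0: {0,1,2,4}
  node 1: {4}
  node 2: {0,1,2,3,4}
  node 3: {1,2,3}

{0,1,2,3,4}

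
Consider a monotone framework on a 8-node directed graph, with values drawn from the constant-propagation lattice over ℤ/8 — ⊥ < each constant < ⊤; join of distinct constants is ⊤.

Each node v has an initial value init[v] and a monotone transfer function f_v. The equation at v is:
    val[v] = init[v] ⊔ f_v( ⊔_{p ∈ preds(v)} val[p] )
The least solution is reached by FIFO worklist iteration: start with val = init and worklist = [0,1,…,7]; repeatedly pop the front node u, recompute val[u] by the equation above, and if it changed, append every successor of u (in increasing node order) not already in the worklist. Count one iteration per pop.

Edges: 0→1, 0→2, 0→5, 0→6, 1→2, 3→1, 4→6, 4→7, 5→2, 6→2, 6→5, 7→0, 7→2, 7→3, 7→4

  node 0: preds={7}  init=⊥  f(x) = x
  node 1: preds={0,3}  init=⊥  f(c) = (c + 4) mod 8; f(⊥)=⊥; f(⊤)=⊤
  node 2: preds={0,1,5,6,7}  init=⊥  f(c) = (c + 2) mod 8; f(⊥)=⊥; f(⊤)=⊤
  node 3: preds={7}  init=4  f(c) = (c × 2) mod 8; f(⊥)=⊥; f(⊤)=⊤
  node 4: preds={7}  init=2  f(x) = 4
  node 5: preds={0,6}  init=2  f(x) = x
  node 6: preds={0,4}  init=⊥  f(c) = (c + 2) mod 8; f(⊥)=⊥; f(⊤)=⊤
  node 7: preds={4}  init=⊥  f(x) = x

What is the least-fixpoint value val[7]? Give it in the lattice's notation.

⊤

Trace (18 dequeues):
  [1] u=0 | in ⊥ | out ⊥ | ==
  [2] u=1 | in 4 | out 0 | prev ⊥ | push {}
  [3] u=2 | in ⊤ | out ⊤ | prev ⊥ | push {}
  [4] u=3 | in ⊥ | out 4 | ==
  [5] u=4 | in ⊥ | out ⊤ | prev 2 | push {}
  [6] u=5 | in ⊥ | out 2 | ==
  [7] u=6 | in ⊤ | out ⊤ | prev ⊥ | push {2,5}
  [8] u=7 | in ⊤ | out ⊤ | prev ⊥ | push {0,3,4}
  [9] u=2 | in ⊤ | out ⊤ | ==
  [10] u=5 | in ⊤ | out ⊤ | prev 2 | push {2}
  [11] u=0 | in ⊤ | out ⊤ | prev ⊥ | push {1,5,6}
  [12] u=3 | in ⊤ | out ⊤ | prev 4 | push {}
  [13] u=4 | in ⊤ | out ⊤ | ==
  [14] u=2 | in ⊤ | out ⊤ | ==
  [15] u=1 | in ⊤ | out ⊤ | prev 0 | push {2}
  [16] u=5 | in ⊤ | out ⊤ | ==
  [17] u=6 | in ⊤ | out ⊤ | ==
  [18] u=2 | in ⊤ | out ⊤ | ==

Converged values:
  [0] ⊤
  [1] ⊤
  [2] ⊤
  [3] ⊤
  [4] ⊤
  [5] ⊤
  [6] ⊤
  [7] ⊤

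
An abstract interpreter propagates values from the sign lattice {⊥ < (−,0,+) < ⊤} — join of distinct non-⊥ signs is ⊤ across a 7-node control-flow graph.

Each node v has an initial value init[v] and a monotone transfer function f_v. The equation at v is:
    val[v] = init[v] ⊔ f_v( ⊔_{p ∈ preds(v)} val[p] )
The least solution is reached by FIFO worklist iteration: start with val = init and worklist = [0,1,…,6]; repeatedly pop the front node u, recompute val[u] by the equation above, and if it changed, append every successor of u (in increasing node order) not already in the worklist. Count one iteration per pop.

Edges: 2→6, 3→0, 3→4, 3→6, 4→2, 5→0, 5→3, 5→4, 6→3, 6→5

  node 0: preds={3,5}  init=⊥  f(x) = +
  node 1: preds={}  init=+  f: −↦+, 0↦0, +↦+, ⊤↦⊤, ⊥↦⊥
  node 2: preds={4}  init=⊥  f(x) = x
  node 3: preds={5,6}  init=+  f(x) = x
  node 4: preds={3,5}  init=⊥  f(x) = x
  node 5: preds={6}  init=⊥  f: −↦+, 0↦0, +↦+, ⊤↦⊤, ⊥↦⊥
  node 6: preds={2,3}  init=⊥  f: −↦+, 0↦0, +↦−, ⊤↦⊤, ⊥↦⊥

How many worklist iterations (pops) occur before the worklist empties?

20

Worklist (20 pops):
  #1 pop 0: in=+ → + (was ⊥); enqueue []
  #2 pop 1: in=⊥ → + (no change)
  #3 pop 2: in=⊥ → ⊥ (no change)
  #4 pop 3: in=⊥ → + (no change)
  #5 pop 4: in=+ → + (was ⊥); enqueue [2]
  #6 pop 5: in=⊥ → ⊥ (no change)
  #7 pop 6: in=+ → − (was ⊥); enqueue [3,5]
  #8 pop 2: in=+ → + (was ⊥); enqueue [6]
  #9 pop 3: in=− → ⊤ (was +); enqueue [0,4]
  #10 pop 5: in=− → + (was ⊥); enqueue [3]
  #11 pop 6: in=⊤ → ⊤ (was −); enqueue [5]
  #12 pop 0: in=⊤ → + (no change)
  #13 pop 4: in=⊤ → ⊤ (was +); enqueue [2]
  #14 pop 3: in=⊤ → ⊤ (no change)
  #15 pop 5: in=⊤ → ⊤ (was +); enqueue [0,3,4]
  #16 pop 2: in=⊤ → ⊤ (was +); enqueue [6]
  #17 pop 0: in=⊤ → + (no change)
  #18 pop 3: in=⊤ → ⊤ (no change)
  #19 pop 4: in=⊤ → ⊤ (no change)
  #20 pop 6: in=⊤ → ⊤ (no change)

Fixpoint:
  val[0] = +
  val[1] = +
  val[2] = ⊤
  val[3] = ⊤
  val[4] = ⊤
  val[5] = ⊤
  val[6] = ⊤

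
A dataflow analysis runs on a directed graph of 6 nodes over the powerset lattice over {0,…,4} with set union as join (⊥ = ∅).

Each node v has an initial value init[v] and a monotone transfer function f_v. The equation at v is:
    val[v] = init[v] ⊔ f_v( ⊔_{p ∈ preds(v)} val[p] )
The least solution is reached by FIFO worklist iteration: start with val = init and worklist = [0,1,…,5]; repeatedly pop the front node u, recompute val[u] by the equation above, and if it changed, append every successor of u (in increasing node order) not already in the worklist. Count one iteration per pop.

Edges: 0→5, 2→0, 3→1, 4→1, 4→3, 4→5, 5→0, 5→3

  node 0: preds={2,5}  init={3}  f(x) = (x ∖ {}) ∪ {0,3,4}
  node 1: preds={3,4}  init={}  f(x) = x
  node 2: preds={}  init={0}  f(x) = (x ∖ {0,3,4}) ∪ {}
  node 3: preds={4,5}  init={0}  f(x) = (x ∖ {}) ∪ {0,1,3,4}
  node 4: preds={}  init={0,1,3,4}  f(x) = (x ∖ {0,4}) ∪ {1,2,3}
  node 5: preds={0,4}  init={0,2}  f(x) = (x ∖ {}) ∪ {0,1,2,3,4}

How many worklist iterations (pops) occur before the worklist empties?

10

Trace (10 dequeues):
  [1] u=0 | in {0,2} | out {0,2,3,4} | prev {3} | push {}
  [2] u=1 | in {0,1,3,4} | out {0,1,3,4} | prev {} | push {}
  [3] u=2 | in {} | out {0} | ==
  [4] u=3 | in {0,1,2,3,4} | out {0,1,2,3,4} | prev {0} | push {1}
  [5] u=4 | in {} | out {0,1,2,3,4} | prev {0,1,3,4} | push {3}
  [6] u=5 | in {0,1,2,3,4} | out {0,1,2,3,4} | prev {0,2} | push {0}
  [7] u=1 | in {0,1,2,3,4} | out {0,1,2,3,4} | prev {0,1,3,4} | push {}
  [8] u=3 | in {0,1,2,3,4} | out {0,1,2,3,4} | ==
  [9] u=0 | in {0,1,2,3,4} | out {0,1,2,3,4} | prev {0,2,3,4} | push {5}
  [10] u=5 | in {0,1,2,3,4} | out {0,1,2,3,4} | ==

Converged values:
  [0] {0,1,2,3,4}
  [1] {0,1,2,3,4}
  [2] {0}
  [3] {0,1,2,3,4}
  [4] {0,1,2,3,4}
  [5] {0,1,2,3,4}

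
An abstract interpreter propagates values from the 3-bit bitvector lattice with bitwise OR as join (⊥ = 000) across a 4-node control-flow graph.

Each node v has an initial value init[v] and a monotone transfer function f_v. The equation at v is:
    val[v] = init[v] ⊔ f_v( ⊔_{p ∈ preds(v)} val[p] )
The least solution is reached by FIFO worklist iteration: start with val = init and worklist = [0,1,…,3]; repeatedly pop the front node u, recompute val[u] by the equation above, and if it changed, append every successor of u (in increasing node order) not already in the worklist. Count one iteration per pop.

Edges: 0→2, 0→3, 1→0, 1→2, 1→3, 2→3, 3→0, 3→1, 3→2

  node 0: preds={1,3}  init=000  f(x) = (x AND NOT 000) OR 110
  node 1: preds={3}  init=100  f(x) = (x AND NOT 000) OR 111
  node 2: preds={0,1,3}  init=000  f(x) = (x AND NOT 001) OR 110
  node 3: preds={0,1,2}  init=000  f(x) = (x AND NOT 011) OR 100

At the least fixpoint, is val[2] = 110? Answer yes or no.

Trace (8 dequeues):
  [1] u=0 | in 100 | out 110 | prev 000 | push {}
  [2] u=1 | in 000 | out 111 | prev 100 | push {0}
  [3] u=2 | in 111 | out 110 | prev 000 | push {}
  [4] u=3 | in 111 | out 100 | prev 000 | push {1,2}
  [5] u=0 | in 111 | out 111 | prev 110 | push {3}
  [6] u=1 | in 100 | out 111 | ==
  [7] u=2 | in 111 | out 110 | ==
  [8] u=3 | in 111 | out 100 | ==

Converged values:
  [0] 111
  [1] 111
  [2] 110
  [3] 100

yes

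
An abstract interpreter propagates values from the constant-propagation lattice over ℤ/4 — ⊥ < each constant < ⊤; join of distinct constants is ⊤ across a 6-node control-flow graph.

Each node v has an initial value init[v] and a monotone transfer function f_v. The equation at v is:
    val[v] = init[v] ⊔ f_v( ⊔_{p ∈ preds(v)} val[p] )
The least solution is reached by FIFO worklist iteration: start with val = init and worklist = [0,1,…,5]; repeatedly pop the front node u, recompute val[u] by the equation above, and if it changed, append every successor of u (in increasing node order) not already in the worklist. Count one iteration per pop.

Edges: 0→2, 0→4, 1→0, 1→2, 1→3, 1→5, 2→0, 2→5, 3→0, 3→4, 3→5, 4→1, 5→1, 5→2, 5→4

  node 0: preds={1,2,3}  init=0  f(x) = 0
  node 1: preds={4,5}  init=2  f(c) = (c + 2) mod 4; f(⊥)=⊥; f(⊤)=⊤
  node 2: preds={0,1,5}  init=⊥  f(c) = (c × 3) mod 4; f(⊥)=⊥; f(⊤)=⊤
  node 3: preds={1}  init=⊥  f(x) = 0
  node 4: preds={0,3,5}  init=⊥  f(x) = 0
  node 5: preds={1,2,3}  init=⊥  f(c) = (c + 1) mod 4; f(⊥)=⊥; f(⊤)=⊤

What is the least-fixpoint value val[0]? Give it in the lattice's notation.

Worklist (13 pops):
  #1 pop 0: in=2 → 0 (no change)
  #2 pop 1: in=⊥ → 2 (no change)
  #3 pop 2: in=⊤ → ⊤ (was ⊥); enqueue [0]
  #4 pop 3: in=2 → 0 (was ⊥); enqueue []
  #5 pop 4: in=0 → 0 (was ⊥); enqueue [1]
  #6 pop 5: in=⊤ → ⊤ (was ⊥); enqueue [2,4]
  #7 pop 0: in=⊤ → 0 (no change)
  #8 pop 1: in=⊤ → ⊤ (was 2); enqueue [0,3,5]
  #9 pop 2: in=⊤ → ⊤ (no change)
  #10 pop 4: in=⊤ → 0 (no change)
  #11 pop 0: in=⊤ → 0 (no change)
  #12 pop 3: in=⊤ → 0 (no change)
  #13 pop 5: in=⊤ → ⊤ (no change)

Fixpoint:
  val[0] = 0
  val[1] = ⊤
  val[2] = ⊤
  val[3] = 0
  val[4] = 0
  val[5] = ⊤

0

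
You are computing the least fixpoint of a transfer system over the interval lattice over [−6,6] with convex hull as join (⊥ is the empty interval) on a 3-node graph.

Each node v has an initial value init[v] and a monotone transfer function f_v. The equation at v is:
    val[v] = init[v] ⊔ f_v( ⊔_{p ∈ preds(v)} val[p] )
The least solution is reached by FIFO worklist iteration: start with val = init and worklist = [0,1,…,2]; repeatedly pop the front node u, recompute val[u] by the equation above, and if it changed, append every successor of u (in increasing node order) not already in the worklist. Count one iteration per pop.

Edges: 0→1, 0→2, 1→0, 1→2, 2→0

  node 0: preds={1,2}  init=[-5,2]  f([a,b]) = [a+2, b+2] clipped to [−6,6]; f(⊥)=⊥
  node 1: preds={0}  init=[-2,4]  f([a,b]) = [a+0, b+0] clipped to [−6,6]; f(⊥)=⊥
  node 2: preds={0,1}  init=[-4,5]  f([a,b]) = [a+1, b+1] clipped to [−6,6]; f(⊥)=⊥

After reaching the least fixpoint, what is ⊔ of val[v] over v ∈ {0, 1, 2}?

[-5,6]

Trace (4 dequeues):
  [1] u=0 | in [-4,5] | out [-5,6] | prev [-5,2] | push {}
  [2] u=1 | in [-5,6] | out [-5,6] | prev [-2,4] | push {0}
  [3] u=2 | in [-5,6] | out [-4,6] | prev [-4,5] | push {}
  [4] u=0 | in [-5,6] | out [-5,6] | ==

Converged values:
  [0] [-5,6]
  [1] [-5,6]
  [2] [-4,6]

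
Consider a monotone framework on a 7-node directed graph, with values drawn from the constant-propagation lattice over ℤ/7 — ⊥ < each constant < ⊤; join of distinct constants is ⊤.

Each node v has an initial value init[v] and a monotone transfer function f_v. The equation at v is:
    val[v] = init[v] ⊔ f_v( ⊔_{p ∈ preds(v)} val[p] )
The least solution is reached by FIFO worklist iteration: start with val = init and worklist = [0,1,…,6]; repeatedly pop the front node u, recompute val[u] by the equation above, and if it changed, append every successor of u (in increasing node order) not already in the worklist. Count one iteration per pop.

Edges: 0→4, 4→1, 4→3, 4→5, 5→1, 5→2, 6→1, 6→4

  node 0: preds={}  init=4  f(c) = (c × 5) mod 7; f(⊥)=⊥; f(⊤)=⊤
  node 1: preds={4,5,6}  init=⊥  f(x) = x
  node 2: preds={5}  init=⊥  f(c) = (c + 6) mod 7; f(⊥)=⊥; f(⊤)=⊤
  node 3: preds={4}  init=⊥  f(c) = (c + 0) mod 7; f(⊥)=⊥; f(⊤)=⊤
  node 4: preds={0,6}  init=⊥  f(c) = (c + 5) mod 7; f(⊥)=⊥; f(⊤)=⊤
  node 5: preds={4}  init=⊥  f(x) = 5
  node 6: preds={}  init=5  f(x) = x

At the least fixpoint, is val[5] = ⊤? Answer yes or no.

Iteration log — 10 steps:
  step 1. node 0  ⊔preds=⊥  new=4  stable
  step 2. node 1  ⊔preds=5  new=5  old=⊥  +wl: 
  step 3. node 2  ⊔preds=⊥  new=⊥  stable
  step 4. node 3  ⊔preds=⊥  new=⊥  stable
  step 5. node 4  ⊔preds=⊤  new=⊤  old=⊥  +wl: 1,3
  step 6. node 5  ⊔preds=⊤  new=5  old=⊥  +wl: 2
  step 7. node 6  ⊔preds=⊥  new=5  stable
  step 8. node 1  ⊔preds=⊤  new=⊤  old=5  +wl: 
  step 9. node 3  ⊔preds=⊤  new=⊤  old=⊥  +wl: 
  step 10. node 2  ⊔preds=5  new=4  old=⊥  +wl: 

Least fixpoint reached:
  node 0: 4
  node 1: ⊤
  node 2: 4
  node 3: ⊤
  node 4: ⊤
  node 5: 5
  node 6: 5

no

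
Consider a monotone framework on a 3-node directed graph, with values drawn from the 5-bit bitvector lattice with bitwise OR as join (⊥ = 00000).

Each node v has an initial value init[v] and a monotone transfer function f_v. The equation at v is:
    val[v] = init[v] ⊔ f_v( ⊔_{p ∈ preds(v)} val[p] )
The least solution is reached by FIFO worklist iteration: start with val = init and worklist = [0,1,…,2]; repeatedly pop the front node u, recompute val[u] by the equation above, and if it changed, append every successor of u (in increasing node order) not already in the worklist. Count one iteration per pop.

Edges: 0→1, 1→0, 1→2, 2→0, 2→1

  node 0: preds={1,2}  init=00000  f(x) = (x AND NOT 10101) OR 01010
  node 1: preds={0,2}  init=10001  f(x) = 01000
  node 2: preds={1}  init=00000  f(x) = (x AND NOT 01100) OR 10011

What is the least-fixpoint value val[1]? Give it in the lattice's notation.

11001

Worklist (5 pops):
  #1 pop 0: in=10001 → 01010 (was 00000); enqueue []
  #2 pop 1: in=01010 → 11001 (was 10001); enqueue [0]
  #3 pop 2: in=11001 → 10011 (was 00000); enqueue [1]
  #4 pop 0: in=11011 → 01010 (no change)
  #5 pop 1: in=11011 → 11001 (no change)

Fixpoint:
  val[0] = 01010
  val[1] = 11001
  val[2] = 10011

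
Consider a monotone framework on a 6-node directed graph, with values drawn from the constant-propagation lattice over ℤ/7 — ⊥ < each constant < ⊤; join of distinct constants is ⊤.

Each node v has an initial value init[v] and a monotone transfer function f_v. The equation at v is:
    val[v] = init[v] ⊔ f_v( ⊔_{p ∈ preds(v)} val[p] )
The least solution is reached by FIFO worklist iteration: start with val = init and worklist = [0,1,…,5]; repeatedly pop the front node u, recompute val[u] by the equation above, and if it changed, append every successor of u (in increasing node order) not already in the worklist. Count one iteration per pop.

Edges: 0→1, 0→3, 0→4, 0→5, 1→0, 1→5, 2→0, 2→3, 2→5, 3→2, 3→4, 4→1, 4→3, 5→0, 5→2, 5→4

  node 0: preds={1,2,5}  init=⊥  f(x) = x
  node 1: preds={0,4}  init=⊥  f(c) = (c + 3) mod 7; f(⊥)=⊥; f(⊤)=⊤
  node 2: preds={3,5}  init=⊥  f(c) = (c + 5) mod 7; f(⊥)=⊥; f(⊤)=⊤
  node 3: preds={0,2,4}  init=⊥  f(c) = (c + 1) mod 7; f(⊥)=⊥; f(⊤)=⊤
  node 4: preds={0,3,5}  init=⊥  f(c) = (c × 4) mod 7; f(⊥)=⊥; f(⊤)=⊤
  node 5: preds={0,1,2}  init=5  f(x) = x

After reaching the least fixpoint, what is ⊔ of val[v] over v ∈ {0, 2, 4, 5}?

Iteration log — 13 steps:
  step 1. node 0  ⊔preds=5  new=5  old=⊥  +wl: 
  step 2. node 1  ⊔preds=5  new=1  old=⊥  +wl: 0
  step 3. node 2  ⊔preds=5  new=3  old=⊥  +wl: 
  step 4. node 3  ⊔preds=⊤  new=⊤  old=⊥  +wl: 2
  step 5. node 4  ⊔preds=⊤  new=⊤  old=⊥  +wl: 1,3
  step 6. node 5  ⊔preds=⊤  new=⊤  old=5  +wl: 4
  step 7. node 0  ⊔preds=⊤  new=⊤  old=5  +wl: 5
  step 8. node 2  ⊔preds=⊤  new=⊤  old=3  +wl: 0
  step 9. node 1  ⊔preds=⊤  new=⊤  old=1  +wl: 
  step 10. node 3  ⊔preds=⊤  new=⊤  stable
  step 11. node 4  ⊔preds=⊤  new=⊤  stable
  step 12. node 5  ⊔preds=⊤  new=⊤  stable
  step 13. node 0  ⊔preds=⊤  new=⊤  stable

Least fixpoint reached:
  node 0: ⊤
  node 1: ⊤
  node 2: ⊤
  node 3: ⊤
  node 4: ⊤
  node 5: ⊤

⊤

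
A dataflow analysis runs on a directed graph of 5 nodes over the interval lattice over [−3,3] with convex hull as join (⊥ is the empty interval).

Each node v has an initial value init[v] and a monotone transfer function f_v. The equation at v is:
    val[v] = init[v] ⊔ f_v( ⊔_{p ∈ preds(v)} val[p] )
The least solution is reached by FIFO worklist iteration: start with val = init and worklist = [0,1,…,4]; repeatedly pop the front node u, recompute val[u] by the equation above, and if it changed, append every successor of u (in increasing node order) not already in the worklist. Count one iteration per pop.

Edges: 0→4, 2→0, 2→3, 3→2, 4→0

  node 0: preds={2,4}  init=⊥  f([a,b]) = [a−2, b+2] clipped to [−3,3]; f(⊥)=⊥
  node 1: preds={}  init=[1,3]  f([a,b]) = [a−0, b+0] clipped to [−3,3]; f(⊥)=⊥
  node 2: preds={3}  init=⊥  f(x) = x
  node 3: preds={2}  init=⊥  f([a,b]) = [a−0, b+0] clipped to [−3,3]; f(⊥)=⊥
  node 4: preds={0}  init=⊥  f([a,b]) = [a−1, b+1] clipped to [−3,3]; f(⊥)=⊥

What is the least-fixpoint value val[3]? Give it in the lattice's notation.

Iteration log — 5 steps:
  step 1. node 0  ⊔preds=⊥  new=⊥  stable
  step 2. node 1  ⊔preds=⊥  new=[1,3]  stable
  step 3. node 2  ⊔preds=⊥  new=⊥  stable
  step 4. node 3  ⊔preds=⊥  new=⊥  stable
  step 5. node 4  ⊔preds=⊥  new=⊥  stable

Least fixpoint reached:
  node 0: ⊥
  node 1: [1,3]
  node 2: ⊥
  node 3: ⊥
  node 4: ⊥

⊥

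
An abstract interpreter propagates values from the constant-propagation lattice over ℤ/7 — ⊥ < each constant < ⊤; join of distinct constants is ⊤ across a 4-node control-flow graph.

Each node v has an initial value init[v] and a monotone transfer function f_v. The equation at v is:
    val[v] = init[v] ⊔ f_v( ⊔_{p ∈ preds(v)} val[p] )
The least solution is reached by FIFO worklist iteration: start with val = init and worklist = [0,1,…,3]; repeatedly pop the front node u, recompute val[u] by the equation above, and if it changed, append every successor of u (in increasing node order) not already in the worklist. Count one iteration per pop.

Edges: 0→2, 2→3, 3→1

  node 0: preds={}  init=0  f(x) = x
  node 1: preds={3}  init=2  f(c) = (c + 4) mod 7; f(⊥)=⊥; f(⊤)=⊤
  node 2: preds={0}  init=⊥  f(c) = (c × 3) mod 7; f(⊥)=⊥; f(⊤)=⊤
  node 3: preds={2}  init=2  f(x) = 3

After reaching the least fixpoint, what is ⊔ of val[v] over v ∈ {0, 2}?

Worklist (5 pops):
  #1 pop 0: in=⊥ → 0 (no change)
  #2 pop 1: in=2 → ⊤ (was 2); enqueue []
  #3 pop 2: in=0 → 0 (was ⊥); enqueue []
  #4 pop 3: in=0 → ⊤ (was 2); enqueue [1]
  #5 pop 1: in=⊤ → ⊤ (no change)

Fixpoint:
  val[0] = 0
  val[1] = ⊤
  val[2] = 0
  val[3] = ⊤

0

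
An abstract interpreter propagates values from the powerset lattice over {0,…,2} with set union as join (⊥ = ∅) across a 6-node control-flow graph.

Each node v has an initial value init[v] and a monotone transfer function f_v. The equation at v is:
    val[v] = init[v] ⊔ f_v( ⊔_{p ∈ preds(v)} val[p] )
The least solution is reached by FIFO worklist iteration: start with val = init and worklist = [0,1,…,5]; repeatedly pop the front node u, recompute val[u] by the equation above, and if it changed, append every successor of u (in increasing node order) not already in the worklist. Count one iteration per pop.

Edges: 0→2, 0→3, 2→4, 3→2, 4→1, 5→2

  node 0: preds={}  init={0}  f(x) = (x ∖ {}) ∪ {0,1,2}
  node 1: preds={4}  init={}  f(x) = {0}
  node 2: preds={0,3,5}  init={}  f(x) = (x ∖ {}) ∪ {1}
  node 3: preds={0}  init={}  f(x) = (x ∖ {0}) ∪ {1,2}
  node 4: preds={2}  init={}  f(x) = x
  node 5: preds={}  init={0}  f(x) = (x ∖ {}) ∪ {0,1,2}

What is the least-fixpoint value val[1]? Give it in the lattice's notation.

{0}

Trace (8 dequeues):
  [1] u=0 | in {} | out {0,1,2} | prev {0} | push {}
  [2] u=1 | in {} | out {0} | prev {} | push {}
  [3] u=2 | in {0,1,2} | out {0,1,2} | prev {} | push {}
  [4] u=3 | in {0,1,2} | out {1,2} | prev {} | push {2}
  [5] u=4 | in {0,1,2} | out {0,1,2} | prev {} | push {1}
  [6] u=5 | in {} | out {0,1,2} | prev {0} | push {}
  [7] u=2 | in {0,1,2} | out {0,1,2} | ==
  [8] u=1 | in {0,1,2} | out {0} | ==

Converged values:
  [0] {0,1,2}
  [1] {0}
  [2] {0,1,2}
  [3] {1,2}
  [4] {0,1,2}
  [5] {0,1,2}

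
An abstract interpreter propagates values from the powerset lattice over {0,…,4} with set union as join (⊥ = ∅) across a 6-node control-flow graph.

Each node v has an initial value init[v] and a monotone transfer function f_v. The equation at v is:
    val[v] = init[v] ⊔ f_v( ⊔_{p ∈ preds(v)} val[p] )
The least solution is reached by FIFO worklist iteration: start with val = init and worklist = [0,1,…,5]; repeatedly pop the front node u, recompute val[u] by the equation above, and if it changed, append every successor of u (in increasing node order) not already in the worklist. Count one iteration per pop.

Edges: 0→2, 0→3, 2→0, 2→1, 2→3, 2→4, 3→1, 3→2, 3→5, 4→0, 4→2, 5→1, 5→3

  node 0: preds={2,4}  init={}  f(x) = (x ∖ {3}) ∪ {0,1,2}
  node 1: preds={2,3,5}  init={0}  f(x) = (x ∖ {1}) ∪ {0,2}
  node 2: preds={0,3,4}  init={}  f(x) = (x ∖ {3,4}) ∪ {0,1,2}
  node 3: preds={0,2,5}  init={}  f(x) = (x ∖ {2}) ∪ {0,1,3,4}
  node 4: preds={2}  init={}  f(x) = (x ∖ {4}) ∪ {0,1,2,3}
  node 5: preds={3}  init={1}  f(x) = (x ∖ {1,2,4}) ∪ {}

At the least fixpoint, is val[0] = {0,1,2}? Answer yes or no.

Trace (10 dequeues):
  [1] u=0 | in {} | out {0,1,2} | prev {} | push {}
  [2] u=1 | in {1} | out {0,2} | prev {0} | push {}
  [3] u=2 | in {0,1,2} | out {0,1,2} | prev {} | push {0,1}
  [4] u=3 | in {0,1,2} | out {0,1,3,4} | prev {} | push {2}
  [5] u=4 | in {0,1,2} | out {0,1,2,3} | prev {} | push {}
  [6] u=5 | in {0,1,3,4} | out {0,1,3} | prev {1} | push {3}
  [7] u=0 | in {0,1,2,3} | out {0,1,2} | ==
  [8] u=1 | in {0,1,2,3,4} | out {0,2,3,4} | prev {0,2} | push {}
  [9] u=2 | in {0,1,2,3,4} | out {0,1,2} | ==
  [10] u=3 | in {0,1,2,3} | out {0,1,3,4} | ==

Converged values:
  [0] {0,1,2}
  [1] {0,2,3,4}
  [2] {0,1,2}
  [3] {0,1,3,4}
  [4] {0,1,2,3}
  [5] {0,1,3}

yes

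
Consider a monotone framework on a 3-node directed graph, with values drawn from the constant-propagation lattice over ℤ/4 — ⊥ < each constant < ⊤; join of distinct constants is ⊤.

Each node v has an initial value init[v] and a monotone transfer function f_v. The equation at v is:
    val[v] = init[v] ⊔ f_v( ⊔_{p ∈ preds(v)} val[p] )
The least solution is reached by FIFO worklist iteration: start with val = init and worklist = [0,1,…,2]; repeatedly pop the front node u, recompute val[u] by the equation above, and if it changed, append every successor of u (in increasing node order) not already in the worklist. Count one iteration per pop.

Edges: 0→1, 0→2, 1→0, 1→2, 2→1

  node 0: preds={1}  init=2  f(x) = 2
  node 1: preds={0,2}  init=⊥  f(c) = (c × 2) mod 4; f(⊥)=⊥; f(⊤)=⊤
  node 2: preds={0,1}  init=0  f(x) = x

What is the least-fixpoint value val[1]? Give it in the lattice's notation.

⊤

Iteration log — 5 steps:
  step 1. node 0  ⊔preds=⊥  new=2  stable
  step 2. node 1  ⊔preds=⊤  new=⊤  old=⊥  +wl: 0
  step 3. node 2  ⊔preds=⊤  new=⊤  old=0  +wl: 1
  step 4. node 0  ⊔preds=⊤  new=2  stable
  step 5. node 1  ⊔preds=⊤  new=⊤  stable

Least fixpoint reached:
  node 0: 2
  node 1: ⊤
  node 2: ⊤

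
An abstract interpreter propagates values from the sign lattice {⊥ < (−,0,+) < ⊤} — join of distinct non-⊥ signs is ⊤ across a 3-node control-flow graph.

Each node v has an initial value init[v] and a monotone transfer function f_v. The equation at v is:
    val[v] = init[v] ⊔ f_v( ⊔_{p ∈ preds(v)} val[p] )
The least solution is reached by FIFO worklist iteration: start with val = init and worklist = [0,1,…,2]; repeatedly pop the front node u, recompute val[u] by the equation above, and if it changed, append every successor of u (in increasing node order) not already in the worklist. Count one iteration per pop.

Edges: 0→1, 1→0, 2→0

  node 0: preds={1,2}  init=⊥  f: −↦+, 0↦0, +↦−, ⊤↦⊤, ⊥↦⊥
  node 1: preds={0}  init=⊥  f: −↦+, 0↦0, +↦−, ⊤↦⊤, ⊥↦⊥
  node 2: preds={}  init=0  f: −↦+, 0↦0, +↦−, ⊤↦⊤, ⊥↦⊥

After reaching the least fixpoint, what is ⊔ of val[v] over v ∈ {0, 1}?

0

Iteration log — 4 steps:
  step 1. node 0  ⊔preds=0  new=0  old=⊥  +wl: 
  step 2. node 1  ⊔preds=0  new=0  old=⊥  +wl: 0
  step 3. node 2  ⊔preds=⊥  new=0  stable
  step 4. node 0  ⊔preds=0  new=0  stable

Least fixpoint reached:
  node 0: 0
  node 1: 0
  node 2: 0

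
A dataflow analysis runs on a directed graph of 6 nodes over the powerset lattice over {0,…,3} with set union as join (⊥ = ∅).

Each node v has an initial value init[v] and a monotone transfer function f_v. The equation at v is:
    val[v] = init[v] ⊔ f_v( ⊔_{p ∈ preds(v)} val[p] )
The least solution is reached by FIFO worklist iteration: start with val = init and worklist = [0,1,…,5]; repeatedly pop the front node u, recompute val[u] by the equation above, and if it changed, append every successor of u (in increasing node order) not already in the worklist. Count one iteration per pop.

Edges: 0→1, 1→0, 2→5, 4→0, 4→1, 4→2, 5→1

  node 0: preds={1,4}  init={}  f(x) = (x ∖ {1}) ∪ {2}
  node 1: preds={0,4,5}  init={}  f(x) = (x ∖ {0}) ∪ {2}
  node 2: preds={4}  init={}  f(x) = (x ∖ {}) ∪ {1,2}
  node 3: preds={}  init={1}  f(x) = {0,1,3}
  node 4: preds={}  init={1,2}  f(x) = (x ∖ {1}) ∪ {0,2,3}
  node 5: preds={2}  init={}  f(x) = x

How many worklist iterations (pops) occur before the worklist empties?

12

Iteration log — 12 steps:
  step 1. node 0  ⊔preds={1,2}  new={2}  old={}  +wl: 
  step 2. node 1  ⊔preds={1,2}  new={1,2}  old={}  +wl: 0
  step 3. node 2  ⊔preds={1,2}  new={1,2}  old={}  +wl: 
  step 4. node 3  ⊔preds={}  new={0,1,3}  old={1}  +wl: 
  step 5. node 4  ⊔preds={}  new={0,1,2,3}  old={1,2}  +wl: 1,2
  step 6. node 5  ⊔preds={1,2}  new={1,2}  old={}  +wl: 
  step 7. node 0  ⊔preds={0,1,2,3}  new={0,2,3}  old={2}  +wl: 
  step 8. node 1  ⊔preds={0,1,2,3}  new={1,2,3}  old={1,2}  +wl: 0
  step 9. node 2  ⊔preds={0,1,2,3}  new={0,1,2,3}  old={1,2}  +wl: 5
  step 10. node 0  ⊔preds={0,1,2,3}  new={0,2,3}  stable
  step 11. node 5  ⊔preds={0,1,2,3}  new={0,1,2,3}  old={1,2}  +wl: 1
  step 12. node 1  ⊔preds={0,1,2,3}  new={1,2,3}  stable

Least fixpoint reached:
  node 0: {0,2,3}
  node 1: {1,2,3}
  node 2: {0,1,2,3}
  node 3: {0,1,3}
  node 4: {0,1,2,3}
  node 5: {0,1,2,3}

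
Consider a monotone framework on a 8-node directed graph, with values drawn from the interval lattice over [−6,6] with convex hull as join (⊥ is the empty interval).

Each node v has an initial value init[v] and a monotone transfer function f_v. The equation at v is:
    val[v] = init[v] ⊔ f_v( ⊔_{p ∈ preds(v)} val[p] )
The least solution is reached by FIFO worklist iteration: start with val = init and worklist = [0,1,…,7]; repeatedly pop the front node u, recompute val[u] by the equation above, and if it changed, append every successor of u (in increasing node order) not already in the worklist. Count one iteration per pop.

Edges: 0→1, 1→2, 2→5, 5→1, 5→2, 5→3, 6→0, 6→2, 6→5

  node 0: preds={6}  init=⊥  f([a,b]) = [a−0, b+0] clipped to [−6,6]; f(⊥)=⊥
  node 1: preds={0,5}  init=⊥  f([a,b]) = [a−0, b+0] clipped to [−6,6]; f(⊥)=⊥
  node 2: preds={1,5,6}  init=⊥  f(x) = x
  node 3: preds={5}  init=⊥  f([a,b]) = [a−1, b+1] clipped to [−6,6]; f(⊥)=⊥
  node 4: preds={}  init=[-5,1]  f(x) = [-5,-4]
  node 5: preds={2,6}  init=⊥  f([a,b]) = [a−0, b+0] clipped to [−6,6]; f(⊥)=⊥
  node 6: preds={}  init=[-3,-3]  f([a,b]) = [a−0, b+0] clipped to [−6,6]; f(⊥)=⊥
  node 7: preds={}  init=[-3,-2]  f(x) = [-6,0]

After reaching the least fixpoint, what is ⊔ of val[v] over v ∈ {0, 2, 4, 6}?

[-5,1]

Iteration log — 11 steps:
  step 1. node 0  ⊔preds=[-3,-3]  new=[-3,-3]  old=⊥  +wl: 
  step 2. node 1  ⊔preds=[-3,-3]  new=[-3,-3]  old=⊥  +wl: 
  step 3. node 2  ⊔preds=[-3,-3]  new=[-3,-3]  old=⊥  +wl: 
  step 4. node 3  ⊔preds=⊥  new=⊥  stable
  step 5. node 4  ⊔preds=⊥  new=[-5,1]  stable
  step 6. node 5  ⊔preds=[-3,-3]  new=[-3,-3]  old=⊥  +wl: 1,2,3
  step 7. node 6  ⊔preds=⊥  new=[-3,-3]  stable
  step 8. node 7  ⊔preds=⊥  new=[-6,0]  old=[-3,-2]  +wl: 
  step 9. node 1  ⊔preds=[-3,-3]  new=[-3,-3]  stable
  step 10. node 2  ⊔preds=[-3,-3]  new=[-3,-3]  stable
  step 11. node 3  ⊔preds=[-3,-3]  new=[-4,-2]  old=⊥  +wl: 

Least fixpoint reached:
  node 0: [-3,-3]
  node 1: [-3,-3]
  node 2: [-3,-3]
  node 3: [-4,-2]
  node 4: [-5,1]
  node 5: [-3,-3]
  node 6: [-3,-3]
  node 7: [-6,0]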